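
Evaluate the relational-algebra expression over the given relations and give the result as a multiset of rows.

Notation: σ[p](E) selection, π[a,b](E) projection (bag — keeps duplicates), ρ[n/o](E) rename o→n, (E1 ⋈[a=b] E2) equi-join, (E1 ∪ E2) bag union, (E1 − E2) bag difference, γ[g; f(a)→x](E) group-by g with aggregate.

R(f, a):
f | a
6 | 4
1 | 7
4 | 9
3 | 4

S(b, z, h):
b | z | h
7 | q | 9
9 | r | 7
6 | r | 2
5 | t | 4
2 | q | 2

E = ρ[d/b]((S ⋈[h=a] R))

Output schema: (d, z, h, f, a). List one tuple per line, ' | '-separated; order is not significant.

Row counts bottom-up:
  S → 5
  R → 4
  (S ⋈[h=a] R) → 4
  ρ[d/b]((S ⋈[h=a] R)) → 4

== RESULT ==
d | z | h | f | a
5 | t | 4 | 3 | 4
5 | t | 4 | 6 | 4
7 | q | 9 | 4 | 9
9 | r | 7 | 1 | 7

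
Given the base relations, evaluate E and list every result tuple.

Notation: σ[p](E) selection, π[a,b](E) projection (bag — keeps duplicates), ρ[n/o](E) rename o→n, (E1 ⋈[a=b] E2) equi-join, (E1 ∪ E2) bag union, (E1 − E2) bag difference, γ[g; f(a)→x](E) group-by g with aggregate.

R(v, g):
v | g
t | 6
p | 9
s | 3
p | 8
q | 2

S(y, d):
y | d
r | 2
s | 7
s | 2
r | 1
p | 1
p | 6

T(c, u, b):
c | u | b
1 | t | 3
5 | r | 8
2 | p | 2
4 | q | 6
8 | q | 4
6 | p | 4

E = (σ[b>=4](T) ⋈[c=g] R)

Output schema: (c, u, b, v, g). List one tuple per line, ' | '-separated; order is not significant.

Row counts bottom-up:
  T → 6
  σ[b>=4](T) → 4
  R → 5
  (σ[b>=4](T) ⋈[c=g] R) → 2

== RESULT ==
c | u | b | v | g
6 | p | 4 | t | 6
8 | q | 4 | p | 8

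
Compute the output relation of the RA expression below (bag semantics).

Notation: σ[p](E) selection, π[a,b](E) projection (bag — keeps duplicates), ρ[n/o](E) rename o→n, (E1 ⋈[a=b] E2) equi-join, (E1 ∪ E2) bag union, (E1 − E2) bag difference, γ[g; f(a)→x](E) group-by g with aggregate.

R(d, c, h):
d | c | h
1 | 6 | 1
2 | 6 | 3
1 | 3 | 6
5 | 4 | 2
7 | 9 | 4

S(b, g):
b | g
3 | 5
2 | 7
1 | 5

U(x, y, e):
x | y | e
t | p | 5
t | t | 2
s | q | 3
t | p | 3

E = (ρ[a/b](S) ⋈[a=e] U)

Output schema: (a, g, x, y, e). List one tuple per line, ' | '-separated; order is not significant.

Subexpression sizes:
  S → 3
  ρ[a/b](S) → 3
  U → 4
  (ρ[a/b](S) ⋈[a=e] U) → 3

== RESULT ==
a | g | x | y | e
2 | 7 | t | t | 2
3 | 5 | s | q | 3
3 | 5 | t | p | 3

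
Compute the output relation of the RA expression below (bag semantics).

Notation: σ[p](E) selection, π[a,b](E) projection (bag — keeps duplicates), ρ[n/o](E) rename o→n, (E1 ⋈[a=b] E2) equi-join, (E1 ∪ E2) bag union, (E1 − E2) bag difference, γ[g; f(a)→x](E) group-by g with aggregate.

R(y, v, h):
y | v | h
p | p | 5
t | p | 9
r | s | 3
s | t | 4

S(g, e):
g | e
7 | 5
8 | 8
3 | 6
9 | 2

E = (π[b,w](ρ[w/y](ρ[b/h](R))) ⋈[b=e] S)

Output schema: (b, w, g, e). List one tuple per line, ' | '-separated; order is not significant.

Subexpression sizes:
  R → 4
  ρ[b/h](R) → 4
  ρ[w/y](ρ[b/h](R)) → 4
  π[b,w](ρ[w/y](ρ[b/h](R))) → 4
  S → 4
  (π[b,w](ρ[w/y](ρ[b/h](R))) ⋈[b=e] S) → 1

== RESULT ==
b | w | g | e
5 | p | 7 | 5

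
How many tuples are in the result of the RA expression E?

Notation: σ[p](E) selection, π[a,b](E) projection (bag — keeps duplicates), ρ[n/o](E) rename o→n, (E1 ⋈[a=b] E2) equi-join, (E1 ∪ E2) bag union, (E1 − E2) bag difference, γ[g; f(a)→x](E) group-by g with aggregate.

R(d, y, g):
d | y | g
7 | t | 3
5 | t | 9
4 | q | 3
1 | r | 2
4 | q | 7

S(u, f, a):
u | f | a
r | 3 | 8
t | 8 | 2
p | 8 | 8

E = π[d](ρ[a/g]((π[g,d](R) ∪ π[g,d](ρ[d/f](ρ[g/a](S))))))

Row counts bottom-up:
  R → 5
  π[g,d](R) → 5
  S → 3
  ρ[g/a](S) → 3
  ρ[d/f](ρ[g/a](S)) → 3
  π[g,d](ρ[d/f](ρ[g/a](S))) → 3
  (π[g,d](R) ∪ π[g,d](ρ[d/f](ρ[g/a](S)))) → 8
  ρ[a/g]((π[g,d](R) ∪ π[g,d](ρ[d/f](ρ[g/a](S))))) → 8
  π[d](ρ[a/g]((π[g,d](R) ∪ π[g,d](ρ[d/f](ρ[g/a](S)))))) → 8

|E| = 8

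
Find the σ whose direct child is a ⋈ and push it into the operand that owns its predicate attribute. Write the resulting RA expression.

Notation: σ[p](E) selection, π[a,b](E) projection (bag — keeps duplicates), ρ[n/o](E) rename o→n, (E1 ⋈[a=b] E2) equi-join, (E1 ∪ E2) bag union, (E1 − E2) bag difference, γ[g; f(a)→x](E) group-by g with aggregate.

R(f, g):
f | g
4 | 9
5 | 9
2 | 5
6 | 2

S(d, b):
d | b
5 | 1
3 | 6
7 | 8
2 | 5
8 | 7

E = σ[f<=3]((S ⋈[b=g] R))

σ filters on f, owned by the right side.
E' = (S ⋈[b=g] σ[f<=3](R))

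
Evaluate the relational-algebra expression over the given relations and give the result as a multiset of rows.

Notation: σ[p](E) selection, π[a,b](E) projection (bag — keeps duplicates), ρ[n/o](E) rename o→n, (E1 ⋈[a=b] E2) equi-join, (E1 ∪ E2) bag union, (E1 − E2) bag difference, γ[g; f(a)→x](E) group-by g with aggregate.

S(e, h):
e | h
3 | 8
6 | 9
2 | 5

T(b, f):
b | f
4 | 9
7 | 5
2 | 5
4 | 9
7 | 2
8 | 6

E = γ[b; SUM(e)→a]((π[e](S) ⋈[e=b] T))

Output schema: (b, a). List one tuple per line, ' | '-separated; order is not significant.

Stepwise |·|:
  S → 3
  π[e](S) → 3
  T → 6
  (π[e](S) ⋈[e=b] T) → 1
  γ[b; SUM(e)→a]((π[e](S) ⋈[e=b] T)) → 1

== RESULT ==
b | a
2 | 2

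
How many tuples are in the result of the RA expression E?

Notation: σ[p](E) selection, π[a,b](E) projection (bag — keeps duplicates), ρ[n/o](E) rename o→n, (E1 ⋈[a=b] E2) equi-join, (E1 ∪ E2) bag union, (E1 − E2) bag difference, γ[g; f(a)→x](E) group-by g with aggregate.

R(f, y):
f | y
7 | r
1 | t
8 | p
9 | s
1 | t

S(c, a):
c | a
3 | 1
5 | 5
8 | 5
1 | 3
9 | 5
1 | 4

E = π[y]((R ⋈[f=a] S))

Per-node cardinality:
  R → 5
  S → 6
  (R ⋈[f=a] S) → 2
  π[y]((R ⋈[f=a] S)) → 2

|E| = 2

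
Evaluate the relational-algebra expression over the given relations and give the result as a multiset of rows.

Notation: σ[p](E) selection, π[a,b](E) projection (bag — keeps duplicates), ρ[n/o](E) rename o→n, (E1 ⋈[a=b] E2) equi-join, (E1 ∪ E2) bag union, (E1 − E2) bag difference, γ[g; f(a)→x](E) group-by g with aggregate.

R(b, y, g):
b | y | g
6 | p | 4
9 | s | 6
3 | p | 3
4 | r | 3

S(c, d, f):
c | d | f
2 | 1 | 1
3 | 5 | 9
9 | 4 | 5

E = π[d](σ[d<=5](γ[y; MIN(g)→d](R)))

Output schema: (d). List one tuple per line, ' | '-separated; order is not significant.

Subexpression sizes:
  R → 4
  γ[y; MIN(g)→d](R) → 3
  σ[d<=5](γ[y; MIN(g)→d](R)) → 2
  π[d](σ[d<=5](γ[y; MIN(g)→d](R))) → 2

== RESULT ==
d
3
3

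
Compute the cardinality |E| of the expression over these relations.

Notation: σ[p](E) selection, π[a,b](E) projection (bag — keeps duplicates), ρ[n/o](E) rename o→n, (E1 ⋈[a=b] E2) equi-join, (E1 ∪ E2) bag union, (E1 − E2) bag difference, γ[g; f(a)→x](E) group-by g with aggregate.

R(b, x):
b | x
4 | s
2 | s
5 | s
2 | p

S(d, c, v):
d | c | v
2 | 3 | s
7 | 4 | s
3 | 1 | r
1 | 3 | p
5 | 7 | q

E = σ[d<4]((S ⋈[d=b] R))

Per-node cardinality:
  S → 5
  R → 4
  (S ⋈[d=b] R) → 3
  σ[d<4]((S ⋈[d=b] R)) → 2

|E| = 2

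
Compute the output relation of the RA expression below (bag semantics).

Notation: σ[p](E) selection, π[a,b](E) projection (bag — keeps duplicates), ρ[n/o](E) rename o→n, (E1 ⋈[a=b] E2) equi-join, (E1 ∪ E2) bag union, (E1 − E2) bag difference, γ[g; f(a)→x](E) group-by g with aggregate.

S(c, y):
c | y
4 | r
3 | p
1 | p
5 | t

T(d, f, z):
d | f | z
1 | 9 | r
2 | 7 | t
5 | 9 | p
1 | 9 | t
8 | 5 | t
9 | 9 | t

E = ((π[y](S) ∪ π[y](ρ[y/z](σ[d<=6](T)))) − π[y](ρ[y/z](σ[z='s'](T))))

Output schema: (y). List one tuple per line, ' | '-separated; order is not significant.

Per-node cardinality:
  S → 4
  π[y](S) → 4
  T → 6
  σ[d<=6](T) → 4
  ρ[y/z](σ[d<=6](T)) → 4
  π[y](ρ[y/z](σ[d<=6](T))) → 4
  (π[y](S) ∪ π[y](ρ[y/z](σ[d<=6](T)))) → 8
  T → 6
  σ[z='s'](T) → 0
  ρ[y/z](σ[z='s'](T)) → 0
  π[y](ρ[y/z](σ[z='s'](T))) → 0
  ((π[y](S) ∪ π[y](ρ[y/z](σ[d<=6](T)))) − π[y](ρ[y/z](σ[z='s'](T)))) → 8

== RESULT ==
y
p
p
p
r
r
t
t
t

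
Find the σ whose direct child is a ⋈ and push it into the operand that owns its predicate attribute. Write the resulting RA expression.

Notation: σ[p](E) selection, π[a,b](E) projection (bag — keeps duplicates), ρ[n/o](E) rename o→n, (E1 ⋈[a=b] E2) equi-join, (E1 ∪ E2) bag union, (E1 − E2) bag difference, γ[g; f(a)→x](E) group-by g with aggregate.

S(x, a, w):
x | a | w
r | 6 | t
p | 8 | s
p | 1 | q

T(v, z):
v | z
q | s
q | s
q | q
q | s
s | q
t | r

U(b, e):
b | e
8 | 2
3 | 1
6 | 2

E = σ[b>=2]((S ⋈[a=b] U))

σ filters on b, owned by the right side.
E' = (S ⋈[a=b] σ[b>=2](U))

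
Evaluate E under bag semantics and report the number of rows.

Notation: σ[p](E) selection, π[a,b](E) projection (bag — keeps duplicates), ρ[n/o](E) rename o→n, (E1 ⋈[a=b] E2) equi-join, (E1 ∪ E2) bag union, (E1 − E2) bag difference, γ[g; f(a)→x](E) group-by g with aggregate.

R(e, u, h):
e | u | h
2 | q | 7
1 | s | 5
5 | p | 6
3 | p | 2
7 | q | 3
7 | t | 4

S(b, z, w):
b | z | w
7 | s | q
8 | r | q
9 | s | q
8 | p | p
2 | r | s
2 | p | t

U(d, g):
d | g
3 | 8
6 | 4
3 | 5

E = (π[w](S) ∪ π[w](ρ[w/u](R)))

Row counts bottom-up:
  S → 6
  π[w](S) → 6
  R → 6
  ρ[w/u](R) → 6
  π[w](ρ[w/u](R)) → 6
  (π[w](S) ∪ π[w](ρ[w/u](R))) → 12

|E| = 12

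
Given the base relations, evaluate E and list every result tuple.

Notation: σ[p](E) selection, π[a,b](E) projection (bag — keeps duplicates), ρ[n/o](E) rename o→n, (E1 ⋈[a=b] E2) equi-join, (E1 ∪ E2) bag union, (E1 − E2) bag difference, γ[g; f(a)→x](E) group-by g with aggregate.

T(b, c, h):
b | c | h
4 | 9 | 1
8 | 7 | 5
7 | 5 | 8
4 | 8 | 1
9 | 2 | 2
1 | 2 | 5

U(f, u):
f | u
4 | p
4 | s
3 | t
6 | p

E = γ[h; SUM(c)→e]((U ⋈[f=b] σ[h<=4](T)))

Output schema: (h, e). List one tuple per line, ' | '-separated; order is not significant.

Stepwise |·|:
  U → 4
  T → 6
  σ[h<=4](T) → 3
  (U ⋈[f=b] σ[h<=4](T)) → 4
  γ[h; SUM(c)→e]((U ⋈[f=b] σ[h<=4](T))) → 1

== RESULT ==
h | e
1 | 34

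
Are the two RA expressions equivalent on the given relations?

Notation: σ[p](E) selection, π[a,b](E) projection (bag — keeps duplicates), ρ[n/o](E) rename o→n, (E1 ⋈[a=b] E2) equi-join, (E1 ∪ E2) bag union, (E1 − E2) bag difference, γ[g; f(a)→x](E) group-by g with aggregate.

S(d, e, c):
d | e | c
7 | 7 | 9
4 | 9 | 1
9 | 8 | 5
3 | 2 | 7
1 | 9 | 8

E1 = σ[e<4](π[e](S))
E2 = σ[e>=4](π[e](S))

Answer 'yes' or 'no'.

E1 row counts bottom-up:
  S → 5
  π[e](S) → 5
  σ[e<4](π[e](S)) → 1
E2 row counts bottom-up:
  S → 5
  π[e](S) → 5
  σ[e>=4](π[e](S)) → 4

E1 result:
e
2
E2 result:
e
7
8
9
9
Witness: (7,) appears 0× in E1 but 1× in E2.

no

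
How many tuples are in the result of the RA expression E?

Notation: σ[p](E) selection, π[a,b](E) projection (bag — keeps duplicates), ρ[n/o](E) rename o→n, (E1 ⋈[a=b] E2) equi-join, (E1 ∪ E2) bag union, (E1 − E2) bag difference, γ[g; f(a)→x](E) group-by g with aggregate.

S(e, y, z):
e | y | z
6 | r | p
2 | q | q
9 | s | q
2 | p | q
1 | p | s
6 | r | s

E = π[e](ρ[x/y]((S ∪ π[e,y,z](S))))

Subexpression sizes:
  S → 6
  S → 6
  π[e,y,z](S) → 6
  (S ∪ π[e,y,z](S)) → 12
  ρ[x/y]((S ∪ π[e,y,z](S))) → 12
  π[e](ρ[x/y]((S ∪ π[e,y,z](S)))) → 12

|E| = 12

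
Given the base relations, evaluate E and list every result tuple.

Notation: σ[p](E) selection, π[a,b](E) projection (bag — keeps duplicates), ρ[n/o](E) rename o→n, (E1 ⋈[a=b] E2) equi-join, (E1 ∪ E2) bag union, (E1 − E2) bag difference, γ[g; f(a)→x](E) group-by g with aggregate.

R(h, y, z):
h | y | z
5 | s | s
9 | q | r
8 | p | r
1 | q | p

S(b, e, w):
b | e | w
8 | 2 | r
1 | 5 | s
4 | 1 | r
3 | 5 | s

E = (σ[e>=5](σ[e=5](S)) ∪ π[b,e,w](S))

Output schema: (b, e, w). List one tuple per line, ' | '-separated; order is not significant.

Stepwise |·|:
  S → 4
  σ[e=5](S) → 2
  σ[e>=5](σ[e=5](S)) → 2
  S → 4
  π[b,e,w](S) → 4
  (σ[e>=5](σ[e=5](S)) ∪ π[b,e,w](S)) → 6

== RESULT ==
b | e | w
1 | 5 | s
1 | 5 | s
3 | 5 | s
3 | 5 | s
4 | 1 | r
8 | 2 | r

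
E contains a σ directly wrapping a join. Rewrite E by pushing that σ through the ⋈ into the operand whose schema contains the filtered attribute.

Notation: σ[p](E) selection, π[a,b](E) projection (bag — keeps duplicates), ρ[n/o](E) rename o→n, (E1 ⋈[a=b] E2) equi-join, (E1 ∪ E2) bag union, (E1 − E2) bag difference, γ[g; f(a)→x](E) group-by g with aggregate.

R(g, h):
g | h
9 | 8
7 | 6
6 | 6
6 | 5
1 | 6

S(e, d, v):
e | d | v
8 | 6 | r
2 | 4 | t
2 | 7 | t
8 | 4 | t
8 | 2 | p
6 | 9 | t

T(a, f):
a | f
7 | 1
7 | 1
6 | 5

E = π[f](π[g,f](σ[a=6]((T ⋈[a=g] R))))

σ filters on a, owned by the left side.
E' = π[f](π[g,f]((σ[a=6](T) ⋈[a=g] R)))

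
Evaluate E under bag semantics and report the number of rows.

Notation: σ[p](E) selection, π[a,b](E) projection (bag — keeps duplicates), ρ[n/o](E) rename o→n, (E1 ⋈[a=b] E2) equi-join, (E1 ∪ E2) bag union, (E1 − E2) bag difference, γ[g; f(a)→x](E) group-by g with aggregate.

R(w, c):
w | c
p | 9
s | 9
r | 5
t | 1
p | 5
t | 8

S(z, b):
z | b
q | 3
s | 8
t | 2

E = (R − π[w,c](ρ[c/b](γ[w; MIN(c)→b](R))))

Subexpression sizes:
  R → 6
  R → 6
  γ[w; MIN(c)→b](R) → 4
  ρ[c/b](γ[w; MIN(c)→b](R)) → 4
  π[w,c](ρ[c/b](γ[w; MIN(c)→b](R))) → 4
  (R − π[w,c](ρ[c/b](γ[w; MIN(c)→b](R)))) → 2

|E| = 2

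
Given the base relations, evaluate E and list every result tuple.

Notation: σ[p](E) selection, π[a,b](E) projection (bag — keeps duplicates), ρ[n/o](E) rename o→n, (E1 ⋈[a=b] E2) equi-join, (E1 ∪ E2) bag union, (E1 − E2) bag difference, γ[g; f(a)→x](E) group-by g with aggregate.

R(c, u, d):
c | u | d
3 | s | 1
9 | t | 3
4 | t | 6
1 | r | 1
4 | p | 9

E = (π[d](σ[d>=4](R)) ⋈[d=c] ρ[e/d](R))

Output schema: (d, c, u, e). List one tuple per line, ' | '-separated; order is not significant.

Per-node cardinality:
  R → 5
  σ[d>=4](R) → 2
  π[d](σ[d>=4](R)) → 2
  R → 5
  ρ[e/d](R) → 5
  (π[d](σ[d>=4](R)) ⋈[d=c] ρ[e/d](R)) → 1

== RESULT ==
d | c | u | e
9 | 9 | t | 3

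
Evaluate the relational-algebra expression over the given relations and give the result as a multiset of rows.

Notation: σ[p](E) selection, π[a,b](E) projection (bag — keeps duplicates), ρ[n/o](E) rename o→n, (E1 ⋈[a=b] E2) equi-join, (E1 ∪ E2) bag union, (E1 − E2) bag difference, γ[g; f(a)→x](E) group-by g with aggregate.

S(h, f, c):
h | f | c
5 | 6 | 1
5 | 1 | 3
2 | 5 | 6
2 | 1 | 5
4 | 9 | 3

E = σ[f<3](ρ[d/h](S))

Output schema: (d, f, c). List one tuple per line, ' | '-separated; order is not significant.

Subexpression sizes:
  S → 5
  ρ[d/h](S) → 5
  σ[f<3](ρ[d/h](S)) → 2

== RESULT ==
d | f | c
2 | 1 | 5
5 | 1 | 3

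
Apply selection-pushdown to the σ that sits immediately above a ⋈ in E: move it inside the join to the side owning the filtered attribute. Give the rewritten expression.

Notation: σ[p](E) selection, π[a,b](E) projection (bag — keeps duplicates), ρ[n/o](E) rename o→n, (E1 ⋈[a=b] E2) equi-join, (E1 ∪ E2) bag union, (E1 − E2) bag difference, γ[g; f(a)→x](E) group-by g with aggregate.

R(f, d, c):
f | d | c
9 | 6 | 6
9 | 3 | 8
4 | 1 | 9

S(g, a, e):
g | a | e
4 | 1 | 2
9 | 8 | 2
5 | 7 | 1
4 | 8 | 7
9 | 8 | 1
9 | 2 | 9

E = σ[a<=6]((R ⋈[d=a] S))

σ filters on a, owned by the right side.
E' = (R ⋈[d=a] σ[a<=6](S))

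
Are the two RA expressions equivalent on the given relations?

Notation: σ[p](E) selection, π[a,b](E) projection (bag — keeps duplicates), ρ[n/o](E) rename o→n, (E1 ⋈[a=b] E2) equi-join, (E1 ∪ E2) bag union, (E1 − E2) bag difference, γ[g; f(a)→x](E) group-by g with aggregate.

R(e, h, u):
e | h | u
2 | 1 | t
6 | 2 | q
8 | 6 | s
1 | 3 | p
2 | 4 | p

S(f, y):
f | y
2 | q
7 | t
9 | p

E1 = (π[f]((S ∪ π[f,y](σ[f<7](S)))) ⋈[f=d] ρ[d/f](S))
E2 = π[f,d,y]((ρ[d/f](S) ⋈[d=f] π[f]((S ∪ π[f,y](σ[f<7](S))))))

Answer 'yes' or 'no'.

E1 per-node cardinality:
  S → 3
  S → 3
  σ[f<7](S) → 1
  π[f,y](σ[f<7](S)) → 1
  (S ∪ π[f,y](σ[f<7](S))) → 4
  π[f]((S ∪ π[f,y](σ[f<7](S)))) → 4
  S → 3
  ρ[d/f](S) → 3
  (π[f]((S ∪ π[f,y](σ[f<7](S)))) ⋈[f=d] ρ[d/f](S)) → 4
E2 per-node cardinality:
  S → 3
  ρ[d/f](S) → 3
  S → 3
  S → 3
  σ[f<7](S) → 1
  π[f,y](σ[f<7](S)) → 1
  (S ∪ π[f,y](σ[f<7](S))) → 4
  π[f]((S ∪ π[f,y](σ[f<7](S)))) → 4
  (ρ[d/f](S) ⋈[d=f] π[f]((S ∪ π[f,y](σ[f<7](S))))) → 4
  π[f,d,y]((ρ[d/f](S) ⋈[d=f] π[f]((S ∪ π[f,y](σ[f<7](S)))))) → 4

E1 and E2 produce the same multiset:
f | d | y
2 | 2 | q
2 | 2 | q
7 | 7 | t
9 | 9 | p

yes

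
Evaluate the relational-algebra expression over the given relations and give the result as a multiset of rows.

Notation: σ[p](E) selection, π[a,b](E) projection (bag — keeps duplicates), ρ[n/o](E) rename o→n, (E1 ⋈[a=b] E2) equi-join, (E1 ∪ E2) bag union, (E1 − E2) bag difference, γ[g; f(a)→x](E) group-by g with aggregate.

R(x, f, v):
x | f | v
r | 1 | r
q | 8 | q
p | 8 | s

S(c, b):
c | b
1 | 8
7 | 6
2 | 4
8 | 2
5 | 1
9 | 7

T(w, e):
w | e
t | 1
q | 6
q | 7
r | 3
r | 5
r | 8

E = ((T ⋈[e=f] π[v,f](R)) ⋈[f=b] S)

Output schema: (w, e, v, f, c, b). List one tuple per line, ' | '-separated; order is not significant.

Row counts bottom-up:
  T → 6
  R → 3
  π[v,f](R) → 3
  (T ⋈[e=f] π[v,f](R)) → 3
  S → 6
  ((T ⋈[e=f] π[v,f](R)) ⋈[f=b] S) → 3

== RESULT ==
w | e | v | f | c | b
r | 8 | q | 8 | 1 | 8
r | 8 | s | 8 | 1 | 8
t | 1 | r | 1 | 5 | 1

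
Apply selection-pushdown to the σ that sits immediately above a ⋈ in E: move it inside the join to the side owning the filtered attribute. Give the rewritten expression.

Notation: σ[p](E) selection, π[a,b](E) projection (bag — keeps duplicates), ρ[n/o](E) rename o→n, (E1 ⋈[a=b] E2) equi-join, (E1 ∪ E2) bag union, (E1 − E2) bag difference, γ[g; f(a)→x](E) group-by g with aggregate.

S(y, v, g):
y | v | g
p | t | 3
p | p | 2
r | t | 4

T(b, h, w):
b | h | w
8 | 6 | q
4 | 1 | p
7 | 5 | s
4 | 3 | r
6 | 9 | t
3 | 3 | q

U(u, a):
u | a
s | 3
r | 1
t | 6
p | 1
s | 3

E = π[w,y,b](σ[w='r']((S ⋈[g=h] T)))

σ filters on w, owned by the right side.
E' = π[w,y,b]((S ⋈[g=h] σ[w='r'](T)))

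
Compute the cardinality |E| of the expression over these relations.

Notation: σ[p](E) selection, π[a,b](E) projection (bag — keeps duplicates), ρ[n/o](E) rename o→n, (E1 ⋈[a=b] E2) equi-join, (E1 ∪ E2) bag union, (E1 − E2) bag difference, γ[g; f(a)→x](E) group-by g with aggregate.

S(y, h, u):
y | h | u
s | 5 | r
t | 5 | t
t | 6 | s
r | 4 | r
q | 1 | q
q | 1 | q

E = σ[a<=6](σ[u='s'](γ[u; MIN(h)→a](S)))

Row counts bottom-up:
  S → 6
  γ[u; MIN(h)→a](S) → 4
  σ[u='s'](γ[u; MIN(h)→a](S)) → 1
  σ[a<=6](σ[u='s'](γ[u; MIN(h)→a](S))) → 1

|E| = 1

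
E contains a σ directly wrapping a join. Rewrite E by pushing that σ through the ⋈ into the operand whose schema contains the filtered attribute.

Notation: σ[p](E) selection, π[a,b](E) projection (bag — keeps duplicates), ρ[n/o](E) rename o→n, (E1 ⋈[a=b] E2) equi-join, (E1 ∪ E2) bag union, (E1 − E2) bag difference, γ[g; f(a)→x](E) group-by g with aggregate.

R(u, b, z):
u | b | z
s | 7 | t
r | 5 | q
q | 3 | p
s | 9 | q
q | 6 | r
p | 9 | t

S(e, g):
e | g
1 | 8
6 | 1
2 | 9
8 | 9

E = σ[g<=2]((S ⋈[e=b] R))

σ filters on g, owned by the left side.
E' = (σ[g<=2](S) ⋈[e=b] R)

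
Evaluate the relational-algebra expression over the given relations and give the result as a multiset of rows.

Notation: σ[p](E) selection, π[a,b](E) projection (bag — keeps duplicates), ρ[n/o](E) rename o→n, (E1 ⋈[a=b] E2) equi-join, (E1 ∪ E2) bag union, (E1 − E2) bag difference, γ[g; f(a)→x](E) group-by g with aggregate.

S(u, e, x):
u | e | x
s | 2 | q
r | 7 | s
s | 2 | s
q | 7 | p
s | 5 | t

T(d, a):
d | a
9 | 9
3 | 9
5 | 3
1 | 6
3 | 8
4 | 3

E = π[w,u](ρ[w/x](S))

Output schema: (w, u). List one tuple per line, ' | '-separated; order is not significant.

Row counts bottom-up:
  S → 5
  ρ[w/x](S) → 5
  π[w,u](ρ[w/x](S)) → 5

== RESULT ==
w | u
p | q
q | s
s | r
s | s
t | s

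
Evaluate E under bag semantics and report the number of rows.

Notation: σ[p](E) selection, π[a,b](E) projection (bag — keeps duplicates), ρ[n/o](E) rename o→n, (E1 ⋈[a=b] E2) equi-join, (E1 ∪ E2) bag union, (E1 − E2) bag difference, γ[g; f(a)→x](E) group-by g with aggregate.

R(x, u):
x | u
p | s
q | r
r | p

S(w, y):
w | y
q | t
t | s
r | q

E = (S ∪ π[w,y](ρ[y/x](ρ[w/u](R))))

Stepwise |·|:
  S → 3
  R → 3
  ρ[w/u](R) → 3
  ρ[y/x](ρ[w/u](R)) → 3
  π[w,y](ρ[y/x](ρ[w/u](R))) → 3
  (S ∪ π[w,y](ρ[y/x](ρ[w/u](R)))) → 6

|E| = 6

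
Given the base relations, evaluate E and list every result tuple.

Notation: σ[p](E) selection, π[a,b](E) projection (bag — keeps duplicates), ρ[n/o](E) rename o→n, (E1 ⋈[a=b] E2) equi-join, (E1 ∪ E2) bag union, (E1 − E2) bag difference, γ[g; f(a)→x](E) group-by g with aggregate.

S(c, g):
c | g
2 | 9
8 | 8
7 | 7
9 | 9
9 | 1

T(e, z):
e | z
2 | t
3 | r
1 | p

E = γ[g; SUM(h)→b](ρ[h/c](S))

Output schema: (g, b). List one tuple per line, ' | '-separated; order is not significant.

Stepwise |·|:
  S → 5
  ρ[h/c](S) → 5
  γ[g; SUM(h)→b](ρ[h/c](S)) → 4

== RESULT ==
g | b
1 | 9
7 | 7
8 | 8
9 | 11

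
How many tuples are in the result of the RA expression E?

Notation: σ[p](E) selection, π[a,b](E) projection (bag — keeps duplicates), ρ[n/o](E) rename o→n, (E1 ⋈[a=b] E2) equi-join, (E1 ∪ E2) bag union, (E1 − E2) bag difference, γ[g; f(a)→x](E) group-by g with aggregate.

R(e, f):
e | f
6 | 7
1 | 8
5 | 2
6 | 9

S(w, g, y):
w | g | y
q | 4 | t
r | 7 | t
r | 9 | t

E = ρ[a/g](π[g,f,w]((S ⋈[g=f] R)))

Subexpression sizes:
  S → 3
  R → 4
  (S ⋈[g=f] R) → 2
  π[g,f,w]((S ⋈[g=f] R)) → 2
  ρ[a/g](π[g,f,w]((S ⋈[g=f] R))) → 2

|E| = 2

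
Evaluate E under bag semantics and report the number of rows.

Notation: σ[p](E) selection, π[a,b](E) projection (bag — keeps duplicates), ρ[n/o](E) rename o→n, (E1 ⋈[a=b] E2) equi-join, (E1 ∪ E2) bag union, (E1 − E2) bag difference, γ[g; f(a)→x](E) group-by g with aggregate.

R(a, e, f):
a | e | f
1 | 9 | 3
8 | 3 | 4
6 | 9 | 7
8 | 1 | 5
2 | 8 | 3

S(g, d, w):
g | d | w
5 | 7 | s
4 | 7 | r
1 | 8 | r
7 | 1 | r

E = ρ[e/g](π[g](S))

Per-node cardinality:
  S → 4
  π[g](S) → 4
  ρ[e/g](π[g](S)) → 4

|E| = 4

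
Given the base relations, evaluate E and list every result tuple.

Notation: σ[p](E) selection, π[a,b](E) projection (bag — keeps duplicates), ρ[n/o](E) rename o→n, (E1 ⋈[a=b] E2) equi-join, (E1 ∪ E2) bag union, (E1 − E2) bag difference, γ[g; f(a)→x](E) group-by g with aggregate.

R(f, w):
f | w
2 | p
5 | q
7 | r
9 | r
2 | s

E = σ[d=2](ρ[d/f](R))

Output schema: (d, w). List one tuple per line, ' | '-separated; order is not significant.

Stepwise |·|:
  R → 5
  ρ[d/f](R) → 5
  σ[d=2](ρ[d/f](R)) → 2

== RESULT ==
d | w
2 | p
2 | s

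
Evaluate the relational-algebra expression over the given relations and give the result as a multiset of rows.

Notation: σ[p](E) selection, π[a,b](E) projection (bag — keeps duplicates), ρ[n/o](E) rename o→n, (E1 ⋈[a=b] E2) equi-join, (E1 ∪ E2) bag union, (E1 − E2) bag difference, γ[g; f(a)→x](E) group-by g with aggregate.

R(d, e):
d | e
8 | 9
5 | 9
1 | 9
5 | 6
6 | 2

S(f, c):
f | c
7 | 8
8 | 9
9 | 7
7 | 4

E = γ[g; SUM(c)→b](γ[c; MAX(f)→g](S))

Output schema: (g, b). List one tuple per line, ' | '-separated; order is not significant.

Stepwise |·|:
  S → 4
  γ[c; MAX(f)→g](S) → 4
  γ[g; SUM(c)→b](γ[c; MAX(f)→g](S)) → 3

== RESULT ==
g | b
7 | 12
8 | 9
9 | 7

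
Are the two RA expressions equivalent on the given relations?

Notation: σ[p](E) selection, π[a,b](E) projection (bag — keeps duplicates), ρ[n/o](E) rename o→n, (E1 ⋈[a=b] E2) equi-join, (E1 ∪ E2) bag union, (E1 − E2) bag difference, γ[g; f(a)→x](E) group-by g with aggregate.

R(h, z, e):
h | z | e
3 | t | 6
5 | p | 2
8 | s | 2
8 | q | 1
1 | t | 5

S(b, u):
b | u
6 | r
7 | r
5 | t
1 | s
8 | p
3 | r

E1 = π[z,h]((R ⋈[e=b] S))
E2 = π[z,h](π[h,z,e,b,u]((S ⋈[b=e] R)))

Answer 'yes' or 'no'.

E1 per-node cardinality:
  R → 5
  S → 6
  (R ⋈[e=b] S) → 3
  π[z,h]((R ⋈[e=b] S)) → 3
E2 per-node cardinality:
  S → 6
  R → 5
  (S ⋈[b=e] R) → 3
  π[h,z,e,b,u]((S ⋈[b=e] R)) → 3
  π[z,h](π[h,z,e,b,u]((S ⋈[b=e] R))) → 3

E1 and E2 produce the same multiset:
z | h
q | 8
t | 1
t | 3

yes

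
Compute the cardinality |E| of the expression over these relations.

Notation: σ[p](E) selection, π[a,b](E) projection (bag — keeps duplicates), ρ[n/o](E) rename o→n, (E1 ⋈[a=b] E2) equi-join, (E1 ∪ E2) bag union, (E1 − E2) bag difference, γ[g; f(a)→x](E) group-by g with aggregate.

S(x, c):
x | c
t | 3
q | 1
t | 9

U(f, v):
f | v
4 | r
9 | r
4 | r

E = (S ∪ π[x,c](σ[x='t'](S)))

Row counts bottom-up:
  S → 3
  S → 3
  σ[x='t'](S) → 2
  π[x,c](σ[x='t'](S)) → 2
  (S ∪ π[x,c](σ[x='t'](S))) → 5

|E| = 5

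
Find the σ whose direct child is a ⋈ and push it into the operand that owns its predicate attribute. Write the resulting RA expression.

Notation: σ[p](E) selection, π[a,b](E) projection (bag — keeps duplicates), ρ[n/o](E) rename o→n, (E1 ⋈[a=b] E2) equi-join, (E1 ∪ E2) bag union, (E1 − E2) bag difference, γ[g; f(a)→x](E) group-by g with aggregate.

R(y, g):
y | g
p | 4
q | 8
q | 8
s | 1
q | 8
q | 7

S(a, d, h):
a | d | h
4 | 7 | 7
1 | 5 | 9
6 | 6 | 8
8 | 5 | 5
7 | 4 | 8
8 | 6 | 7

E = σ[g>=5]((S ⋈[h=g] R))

σ filters on g, owned by the right side.
E' = (S ⋈[h=g] σ[g>=5](R))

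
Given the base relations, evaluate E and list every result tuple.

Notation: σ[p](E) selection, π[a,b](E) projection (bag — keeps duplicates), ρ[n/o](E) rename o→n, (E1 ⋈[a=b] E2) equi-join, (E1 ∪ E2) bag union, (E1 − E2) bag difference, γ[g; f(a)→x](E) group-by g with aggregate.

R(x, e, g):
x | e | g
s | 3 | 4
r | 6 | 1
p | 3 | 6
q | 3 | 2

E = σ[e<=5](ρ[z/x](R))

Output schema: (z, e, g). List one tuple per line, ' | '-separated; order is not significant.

Row counts bottom-up:
  R → 4
  ρ[z/x](R) → 4
  σ[e<=5](ρ[z/x](R)) → 3

== RESULT ==
z | e | g
p | 3 | 6
q | 3 | 2
s | 3 | 4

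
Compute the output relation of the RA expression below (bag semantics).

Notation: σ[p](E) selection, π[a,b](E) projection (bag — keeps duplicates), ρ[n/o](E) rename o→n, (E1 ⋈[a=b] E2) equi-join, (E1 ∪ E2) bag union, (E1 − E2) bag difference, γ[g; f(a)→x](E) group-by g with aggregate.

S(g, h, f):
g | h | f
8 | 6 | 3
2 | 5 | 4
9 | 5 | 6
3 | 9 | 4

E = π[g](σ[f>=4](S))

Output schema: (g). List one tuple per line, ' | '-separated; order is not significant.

Row counts bottom-up:
  S → 4
  σ[f>=4](S) → 3
  π[g](σ[f>=4](S)) → 3

== RESULT ==
g
2
3
9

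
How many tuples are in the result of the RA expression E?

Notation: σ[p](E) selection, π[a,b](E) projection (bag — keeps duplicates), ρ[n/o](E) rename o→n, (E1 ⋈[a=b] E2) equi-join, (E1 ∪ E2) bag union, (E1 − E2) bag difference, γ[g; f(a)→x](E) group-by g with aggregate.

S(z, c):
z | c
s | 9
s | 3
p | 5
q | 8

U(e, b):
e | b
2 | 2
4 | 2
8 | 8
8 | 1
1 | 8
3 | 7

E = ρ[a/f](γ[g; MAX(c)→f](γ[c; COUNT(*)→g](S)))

Stepwise |·|:
  S → 4
  γ[c; COUNT(*)→g](S) → 4
  γ[g; MAX(c)→f](γ[c; COUNT(*)→g](S)) → 1
  ρ[a/f](γ[g; MAX(c)→f](γ[c; COUNT(*)→g](S))) → 1

|E| = 1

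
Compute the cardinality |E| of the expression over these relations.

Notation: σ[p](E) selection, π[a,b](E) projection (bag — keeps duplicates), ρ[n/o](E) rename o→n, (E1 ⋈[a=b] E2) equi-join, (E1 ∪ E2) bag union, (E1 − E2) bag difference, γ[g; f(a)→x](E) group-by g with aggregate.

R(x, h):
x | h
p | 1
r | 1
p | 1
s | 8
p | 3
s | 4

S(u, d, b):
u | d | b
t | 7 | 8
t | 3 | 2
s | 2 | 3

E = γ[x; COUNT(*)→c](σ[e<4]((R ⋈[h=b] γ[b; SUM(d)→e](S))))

Row counts bottom-up:
  R → 6
  S → 3
  γ[b; SUM(d)→e](S) → 3
  (R ⋈[h=b] γ[b; SUM(d)→e](S)) → 2
  σ[e<4]((R ⋈[h=b] γ[b; SUM(d)→e](S))) → 1
  γ[x; COUNT(*)→c](σ[e<4]((R ⋈[h=b] γ[b; SUM(d)→e](S)))) → 1

|E| = 1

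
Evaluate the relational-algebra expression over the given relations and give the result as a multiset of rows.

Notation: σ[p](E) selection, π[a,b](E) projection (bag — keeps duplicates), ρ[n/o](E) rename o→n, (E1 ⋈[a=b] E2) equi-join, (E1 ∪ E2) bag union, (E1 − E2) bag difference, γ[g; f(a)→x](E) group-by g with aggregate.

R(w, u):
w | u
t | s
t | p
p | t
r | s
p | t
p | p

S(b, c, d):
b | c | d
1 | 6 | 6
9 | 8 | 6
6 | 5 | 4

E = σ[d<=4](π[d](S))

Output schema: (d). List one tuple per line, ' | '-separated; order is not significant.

Stepwise |·|:
  S → 3
  π[d](S) → 3
  σ[d<=4](π[d](S)) → 1

== RESULT ==
d
4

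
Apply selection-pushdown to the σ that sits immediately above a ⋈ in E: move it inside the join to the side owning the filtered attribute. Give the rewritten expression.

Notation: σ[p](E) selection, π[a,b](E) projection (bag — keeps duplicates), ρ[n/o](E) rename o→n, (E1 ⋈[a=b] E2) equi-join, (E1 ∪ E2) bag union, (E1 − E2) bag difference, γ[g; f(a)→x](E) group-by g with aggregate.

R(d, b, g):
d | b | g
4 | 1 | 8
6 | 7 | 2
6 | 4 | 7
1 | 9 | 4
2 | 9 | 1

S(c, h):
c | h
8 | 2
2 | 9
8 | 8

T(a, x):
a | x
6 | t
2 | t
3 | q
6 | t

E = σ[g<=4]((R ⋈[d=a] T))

σ filters on g, owned by the left side.
E' = (σ[g<=4](R) ⋈[d=a] T)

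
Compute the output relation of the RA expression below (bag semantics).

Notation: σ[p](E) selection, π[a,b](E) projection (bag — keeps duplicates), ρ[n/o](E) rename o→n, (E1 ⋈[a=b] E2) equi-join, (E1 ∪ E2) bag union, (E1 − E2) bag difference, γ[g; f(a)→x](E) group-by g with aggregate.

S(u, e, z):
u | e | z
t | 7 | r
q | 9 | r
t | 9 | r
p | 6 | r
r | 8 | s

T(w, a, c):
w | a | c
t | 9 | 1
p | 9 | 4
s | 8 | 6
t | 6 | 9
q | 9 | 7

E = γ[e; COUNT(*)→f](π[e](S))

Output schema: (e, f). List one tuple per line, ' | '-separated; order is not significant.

Stepwise |·|:
  S → 5
  π[e](S) → 5
  γ[e; COUNT(*)→f](π[e](S)) → 4

== RESULT ==
e | f
6 | 1
7 | 1
8 | 1
9 | 2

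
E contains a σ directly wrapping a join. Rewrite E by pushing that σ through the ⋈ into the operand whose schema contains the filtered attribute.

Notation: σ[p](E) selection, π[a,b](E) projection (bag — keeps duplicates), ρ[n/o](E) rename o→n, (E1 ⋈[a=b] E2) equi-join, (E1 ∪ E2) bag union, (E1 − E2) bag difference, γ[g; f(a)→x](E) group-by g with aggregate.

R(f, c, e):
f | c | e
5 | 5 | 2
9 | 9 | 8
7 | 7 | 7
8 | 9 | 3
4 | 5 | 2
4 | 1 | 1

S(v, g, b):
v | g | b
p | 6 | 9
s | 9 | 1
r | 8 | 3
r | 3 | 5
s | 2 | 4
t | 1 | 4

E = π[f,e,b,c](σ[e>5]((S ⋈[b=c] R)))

σ filters on e, owned by the right side.
E' = π[f,e,b,c]((S ⋈[b=c] σ[e>5](R)))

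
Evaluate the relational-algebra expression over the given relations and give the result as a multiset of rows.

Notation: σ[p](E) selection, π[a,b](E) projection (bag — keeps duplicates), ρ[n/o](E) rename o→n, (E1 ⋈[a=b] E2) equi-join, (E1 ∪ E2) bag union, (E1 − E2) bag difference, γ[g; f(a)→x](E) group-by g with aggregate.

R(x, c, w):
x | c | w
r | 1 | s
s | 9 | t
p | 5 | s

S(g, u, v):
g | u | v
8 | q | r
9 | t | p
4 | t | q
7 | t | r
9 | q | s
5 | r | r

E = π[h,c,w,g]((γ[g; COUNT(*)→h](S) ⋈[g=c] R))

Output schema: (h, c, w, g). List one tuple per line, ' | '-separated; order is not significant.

Per-node cardinality:
  S → 6
  γ[g; COUNT(*)→h](S) → 5
  R → 3
  (γ[g; COUNT(*)→h](S) ⋈[g=c] R) → 2
  π[h,c,w,g]((γ[g; COUNT(*)→h](S) ⋈[g=c] R)) → 2

== RESULT ==
h | c | w | g
1 | 5 | s | 5
2 | 9 | t | 9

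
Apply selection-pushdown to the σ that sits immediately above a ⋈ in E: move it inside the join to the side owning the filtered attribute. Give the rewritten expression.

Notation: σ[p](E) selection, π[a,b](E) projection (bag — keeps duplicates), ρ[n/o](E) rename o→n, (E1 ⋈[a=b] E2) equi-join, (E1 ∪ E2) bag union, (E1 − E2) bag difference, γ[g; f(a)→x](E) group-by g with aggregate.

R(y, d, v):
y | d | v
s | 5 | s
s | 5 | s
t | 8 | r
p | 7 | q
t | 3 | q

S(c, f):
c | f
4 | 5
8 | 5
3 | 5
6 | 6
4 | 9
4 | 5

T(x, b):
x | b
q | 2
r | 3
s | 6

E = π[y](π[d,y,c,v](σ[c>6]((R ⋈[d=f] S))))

σ filters on c, owned by the right side.
E' = π[y](π[d,y,c,v]((R ⋈[d=f] σ[c>6](S))))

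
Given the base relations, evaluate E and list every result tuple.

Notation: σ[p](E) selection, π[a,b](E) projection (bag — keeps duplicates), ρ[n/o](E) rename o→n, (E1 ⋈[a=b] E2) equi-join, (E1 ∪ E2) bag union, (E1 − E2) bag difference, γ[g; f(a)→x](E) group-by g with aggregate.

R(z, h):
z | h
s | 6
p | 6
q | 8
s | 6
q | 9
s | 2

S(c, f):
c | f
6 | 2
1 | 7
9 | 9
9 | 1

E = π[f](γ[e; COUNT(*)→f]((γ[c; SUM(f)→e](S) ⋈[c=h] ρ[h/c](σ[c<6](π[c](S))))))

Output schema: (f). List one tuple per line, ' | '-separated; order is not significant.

Row counts bottom-up:
  S → 4
  γ[c; SUM(f)→e](S) → 3
  S → 4
  π[c](S) → 4
  σ[c<6](π[c](S)) → 1
  ρ[h/c](σ[c<6](π[c](S))) → 1
  (γ[c; SUM(f)→e](S) ⋈[c=h] ρ[h/c](σ[c<6](π[c](S)))) → 1
  γ[e; COUNT(*)→f]((γ[c; SUM(f)→e](S) ⋈[c=h] ρ[h/c](σ[c<6](π[c](S))))) → 1
  π[f](γ[e; COUNT(*)→f]((γ[c; SUM(f)→e](S) ⋈[c=h] ρ[h/c](σ[c<6](π[c](S)))))) → 1

== RESULT ==
f
1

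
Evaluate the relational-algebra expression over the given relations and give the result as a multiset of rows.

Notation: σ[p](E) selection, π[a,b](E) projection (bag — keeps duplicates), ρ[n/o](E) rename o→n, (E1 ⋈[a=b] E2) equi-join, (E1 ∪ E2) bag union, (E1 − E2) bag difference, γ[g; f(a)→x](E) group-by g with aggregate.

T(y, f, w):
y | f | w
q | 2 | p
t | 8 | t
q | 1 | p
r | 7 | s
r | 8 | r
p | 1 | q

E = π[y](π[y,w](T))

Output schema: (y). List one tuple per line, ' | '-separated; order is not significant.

Row counts bottom-up:
  T → 6
  π[y,w](T) → 6
  π[y](π[y,w](T)) → 6

== RESULT ==
y
p
q
q
r
r
t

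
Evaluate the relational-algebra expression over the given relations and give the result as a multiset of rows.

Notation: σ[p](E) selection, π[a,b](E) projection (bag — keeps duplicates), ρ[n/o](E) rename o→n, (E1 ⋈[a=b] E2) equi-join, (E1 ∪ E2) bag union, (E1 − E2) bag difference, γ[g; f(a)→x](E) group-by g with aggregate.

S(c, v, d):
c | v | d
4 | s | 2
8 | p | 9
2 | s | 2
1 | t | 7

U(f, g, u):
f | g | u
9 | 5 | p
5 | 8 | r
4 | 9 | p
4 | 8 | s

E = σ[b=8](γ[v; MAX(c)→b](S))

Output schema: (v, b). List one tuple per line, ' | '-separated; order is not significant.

Subexpression sizes:
  S → 4
  γ[v; MAX(c)→b](S) → 3
  σ[b=8](γ[v; MAX(c)→b](S)) → 1

== RESULT ==
v | b
p | 8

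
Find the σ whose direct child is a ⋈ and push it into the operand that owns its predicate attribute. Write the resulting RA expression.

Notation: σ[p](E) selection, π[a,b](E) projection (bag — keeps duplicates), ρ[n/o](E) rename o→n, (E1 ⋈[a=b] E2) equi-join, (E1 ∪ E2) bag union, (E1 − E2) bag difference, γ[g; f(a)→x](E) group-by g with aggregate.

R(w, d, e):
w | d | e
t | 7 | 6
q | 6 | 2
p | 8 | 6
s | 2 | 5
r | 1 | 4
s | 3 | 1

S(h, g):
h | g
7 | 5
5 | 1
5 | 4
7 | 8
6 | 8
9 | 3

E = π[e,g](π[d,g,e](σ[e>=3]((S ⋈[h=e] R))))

σ filters on e, owned by the right side.
E' = π[e,g](π[d,g,e]((S ⋈[h=e] σ[e>=3](R))))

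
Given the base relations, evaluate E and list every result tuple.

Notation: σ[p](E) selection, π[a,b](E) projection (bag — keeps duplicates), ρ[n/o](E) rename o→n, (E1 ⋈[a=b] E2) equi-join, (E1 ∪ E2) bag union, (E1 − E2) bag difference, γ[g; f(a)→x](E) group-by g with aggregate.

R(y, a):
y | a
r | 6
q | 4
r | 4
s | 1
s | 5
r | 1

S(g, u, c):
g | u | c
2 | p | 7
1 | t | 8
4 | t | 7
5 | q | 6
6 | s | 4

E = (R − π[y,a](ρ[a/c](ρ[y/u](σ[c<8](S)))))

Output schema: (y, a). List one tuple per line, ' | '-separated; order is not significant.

Per-node cardinality:
  R → 6
  S → 5
  σ[c<8](S) → 4
  ρ[y/u](σ[c<8](S)) → 4
  ρ[a/c](ρ[y/u](σ[c<8](S))) → 4
  π[y,a](ρ[a/c](ρ[y/u](σ[c<8](S)))) → 4
  (R − π[y,a](ρ[a/c](ρ[y/u](σ[c<8](S))))) → 6

== RESULT ==
y | a
q | 4
r | 1
r | 4
r | 6
s | 1
s | 5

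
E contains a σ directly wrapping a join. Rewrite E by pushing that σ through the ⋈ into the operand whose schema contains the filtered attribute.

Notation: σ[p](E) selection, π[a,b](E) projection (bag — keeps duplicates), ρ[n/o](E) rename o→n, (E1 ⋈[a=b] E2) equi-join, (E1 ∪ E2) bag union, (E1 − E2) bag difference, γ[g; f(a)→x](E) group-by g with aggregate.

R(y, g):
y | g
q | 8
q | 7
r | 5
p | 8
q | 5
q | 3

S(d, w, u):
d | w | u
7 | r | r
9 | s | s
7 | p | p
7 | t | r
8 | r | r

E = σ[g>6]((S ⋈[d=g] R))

σ filters on g, owned by the right side.
E' = (S ⋈[d=g] σ[g>6](R))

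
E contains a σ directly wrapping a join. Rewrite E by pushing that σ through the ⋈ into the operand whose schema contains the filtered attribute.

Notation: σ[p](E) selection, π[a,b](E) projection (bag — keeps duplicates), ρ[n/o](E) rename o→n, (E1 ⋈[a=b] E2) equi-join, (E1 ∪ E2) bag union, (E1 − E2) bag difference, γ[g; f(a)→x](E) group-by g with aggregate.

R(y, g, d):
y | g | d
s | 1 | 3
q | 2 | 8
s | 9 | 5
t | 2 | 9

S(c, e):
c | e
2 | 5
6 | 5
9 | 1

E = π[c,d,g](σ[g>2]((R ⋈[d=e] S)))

σ filters on g, owned by the left side.
E' = π[c,d,g]((σ[g>2](R) ⋈[d=e] S))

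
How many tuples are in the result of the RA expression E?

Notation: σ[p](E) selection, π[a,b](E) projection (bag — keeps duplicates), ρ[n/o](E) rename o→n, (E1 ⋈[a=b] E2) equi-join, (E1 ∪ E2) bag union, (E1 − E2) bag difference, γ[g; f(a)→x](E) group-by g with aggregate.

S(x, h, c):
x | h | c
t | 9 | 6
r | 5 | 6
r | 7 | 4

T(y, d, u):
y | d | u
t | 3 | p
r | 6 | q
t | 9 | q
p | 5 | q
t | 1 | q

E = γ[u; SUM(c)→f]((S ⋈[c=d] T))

Subexpression sizes:
  S → 3
  T → 5
  (S ⋈[c=d] T) → 2
  γ[u; SUM(c)→f]((S ⋈[c=d] T)) → 1

|E| = 1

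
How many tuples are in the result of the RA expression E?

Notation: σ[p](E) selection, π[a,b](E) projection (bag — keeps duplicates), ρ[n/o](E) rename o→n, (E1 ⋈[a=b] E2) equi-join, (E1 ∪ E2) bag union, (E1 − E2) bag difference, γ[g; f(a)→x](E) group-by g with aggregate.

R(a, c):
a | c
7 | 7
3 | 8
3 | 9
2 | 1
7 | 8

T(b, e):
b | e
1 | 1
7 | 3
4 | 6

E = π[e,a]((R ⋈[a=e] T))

Per-node cardinality:
  R → 5
  T → 3
  (R ⋈[a=e] T) → 2
  π[e,a]((R ⋈[a=e] T)) → 2

|E| = 2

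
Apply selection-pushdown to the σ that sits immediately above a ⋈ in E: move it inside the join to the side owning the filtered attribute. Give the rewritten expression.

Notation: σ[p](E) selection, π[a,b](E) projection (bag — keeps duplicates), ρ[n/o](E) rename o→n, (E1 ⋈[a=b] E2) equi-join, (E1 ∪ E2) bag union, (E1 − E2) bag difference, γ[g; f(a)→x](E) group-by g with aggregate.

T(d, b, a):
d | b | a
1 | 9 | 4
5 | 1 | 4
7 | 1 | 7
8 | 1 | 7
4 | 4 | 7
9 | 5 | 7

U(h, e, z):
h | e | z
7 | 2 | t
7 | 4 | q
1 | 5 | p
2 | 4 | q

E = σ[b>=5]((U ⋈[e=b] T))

σ filters on b, owned by the right side.
E' = (U ⋈[e=b] σ[b>=5](T))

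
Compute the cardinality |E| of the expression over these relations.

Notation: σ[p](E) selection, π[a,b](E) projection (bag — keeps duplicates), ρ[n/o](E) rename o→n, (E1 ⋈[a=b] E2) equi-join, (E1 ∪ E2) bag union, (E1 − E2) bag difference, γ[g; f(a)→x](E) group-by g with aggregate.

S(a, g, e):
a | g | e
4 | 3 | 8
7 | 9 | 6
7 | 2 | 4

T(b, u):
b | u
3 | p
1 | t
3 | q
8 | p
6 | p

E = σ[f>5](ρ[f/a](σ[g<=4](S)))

Stepwise |·|:
  S → 3
  σ[g<=4](S) → 2
  ρ[f/a](σ[g<=4](S)) → 2
  σ[f>5](ρ[f/a](σ[g<=4](S))) → 1

|E| = 1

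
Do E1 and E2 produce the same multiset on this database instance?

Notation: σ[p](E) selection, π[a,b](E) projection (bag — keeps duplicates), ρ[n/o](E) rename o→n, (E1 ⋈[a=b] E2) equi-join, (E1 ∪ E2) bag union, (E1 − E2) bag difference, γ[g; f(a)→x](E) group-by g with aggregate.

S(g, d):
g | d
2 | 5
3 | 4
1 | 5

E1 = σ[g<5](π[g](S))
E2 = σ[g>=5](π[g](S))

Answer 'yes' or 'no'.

E1 subexpression sizes:
  S → 3
  π[g](S) → 3
  σ[g<5](π[g](S)) → 3
E2 subexpression sizes:
  S → 3
  π[g](S) → 3
  σ[g>=5](π[g](S)) → 0

E1 result:
g
1
2
3
E2 result:
g
(0 rows)
Witness: (1,) appears 1× in E1 but 0× in E2.

no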